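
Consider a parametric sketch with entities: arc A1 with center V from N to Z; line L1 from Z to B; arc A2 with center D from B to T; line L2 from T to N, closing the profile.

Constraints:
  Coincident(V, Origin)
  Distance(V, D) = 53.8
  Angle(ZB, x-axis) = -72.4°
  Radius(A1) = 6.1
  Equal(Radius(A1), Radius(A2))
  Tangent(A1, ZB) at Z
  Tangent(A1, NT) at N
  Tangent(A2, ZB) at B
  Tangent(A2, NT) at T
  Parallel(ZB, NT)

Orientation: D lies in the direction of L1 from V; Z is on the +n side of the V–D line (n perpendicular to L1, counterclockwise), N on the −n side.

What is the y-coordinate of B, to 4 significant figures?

-49.44

Tangency of A1 to both parallel lines with radius 6.1 puts Z and N at V ± 6.1·n: Z = (5.814, 1.844), N = (-5.814, -1.844). Equal radii place B and T the same way about D: B = D + 6.1·n = (22.08, -49.44), T = D − 6.1·n = (10.45, -53.13). So B.y = -49.44.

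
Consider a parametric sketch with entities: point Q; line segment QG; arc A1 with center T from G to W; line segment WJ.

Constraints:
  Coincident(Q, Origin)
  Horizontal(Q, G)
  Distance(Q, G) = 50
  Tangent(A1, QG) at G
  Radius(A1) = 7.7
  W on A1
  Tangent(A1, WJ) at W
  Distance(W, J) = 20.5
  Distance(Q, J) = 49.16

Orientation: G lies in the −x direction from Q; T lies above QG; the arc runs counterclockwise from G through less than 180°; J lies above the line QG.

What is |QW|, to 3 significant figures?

42.9

Checks: |TW| = 7.700 ✓; ∠(TW, WJ) = 90.00° ✓; |WJ| = 20.50 ✓; |QJ| = 49.16 ✓.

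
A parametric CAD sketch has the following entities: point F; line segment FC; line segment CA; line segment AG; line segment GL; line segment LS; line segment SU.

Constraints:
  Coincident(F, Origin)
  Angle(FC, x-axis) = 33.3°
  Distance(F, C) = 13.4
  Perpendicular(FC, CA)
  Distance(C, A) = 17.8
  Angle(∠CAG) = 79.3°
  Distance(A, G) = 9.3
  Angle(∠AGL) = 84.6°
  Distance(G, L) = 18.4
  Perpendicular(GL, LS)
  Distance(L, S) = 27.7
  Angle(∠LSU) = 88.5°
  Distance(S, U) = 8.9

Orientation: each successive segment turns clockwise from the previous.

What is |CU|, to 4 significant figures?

24.65

The perpendicularity gives LS at right angles to GL, so LS runs at 17.20°; with |LS| = 27.7, S = (33.41, 14.67). ∠LSU = 88.5° gives SU at -74.30° from the x-axis; with |SU| = 8.9, U = (35.82, 6.106). Then |CU| = |U − C| = 24.65.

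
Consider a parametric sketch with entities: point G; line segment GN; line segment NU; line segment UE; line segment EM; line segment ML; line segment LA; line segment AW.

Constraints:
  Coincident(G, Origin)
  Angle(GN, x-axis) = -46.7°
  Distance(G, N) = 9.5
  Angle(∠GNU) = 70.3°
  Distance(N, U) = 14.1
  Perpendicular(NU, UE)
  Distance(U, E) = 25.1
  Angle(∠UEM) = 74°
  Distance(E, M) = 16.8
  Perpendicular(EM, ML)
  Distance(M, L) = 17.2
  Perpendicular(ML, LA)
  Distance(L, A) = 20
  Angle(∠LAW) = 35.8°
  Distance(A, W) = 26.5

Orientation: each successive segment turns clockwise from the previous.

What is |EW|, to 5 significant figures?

18.372

ML is perpendicular to LA, so LA runs at -172.40°; with |LA| = 20.0, A = (-17.351, -7.0302). ∠LAW = 35.8° gives AW at 43.400° from the x-axis; with |AW| = 26.5, W = (1.9029, 11.178). Then |EW| = |W − E| = 18.372.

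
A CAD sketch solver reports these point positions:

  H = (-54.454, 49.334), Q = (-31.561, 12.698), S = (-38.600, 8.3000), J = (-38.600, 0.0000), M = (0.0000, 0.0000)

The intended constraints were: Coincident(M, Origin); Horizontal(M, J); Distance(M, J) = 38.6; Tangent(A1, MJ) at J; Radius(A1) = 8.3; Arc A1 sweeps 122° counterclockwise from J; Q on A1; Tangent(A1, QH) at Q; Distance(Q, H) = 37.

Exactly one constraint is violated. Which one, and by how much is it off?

Distance(Q, H) = 37 — off by 6.20.

M = (0.00, 0.00) ✓; M.y = 0.00, J.y = 0.00 ✓; |MJ| = 38.60 ✓; ∠(SJ, JM) = 90.00° ✓; |SJ| = 8.300 ✓; bearing(S→Q) − bearing(S→J) = 122.0° ✓; |SQ| = 8.300 ✓; ∠(SQ, QH) = 90.00° ✓; |QH| = 43.20 ✗.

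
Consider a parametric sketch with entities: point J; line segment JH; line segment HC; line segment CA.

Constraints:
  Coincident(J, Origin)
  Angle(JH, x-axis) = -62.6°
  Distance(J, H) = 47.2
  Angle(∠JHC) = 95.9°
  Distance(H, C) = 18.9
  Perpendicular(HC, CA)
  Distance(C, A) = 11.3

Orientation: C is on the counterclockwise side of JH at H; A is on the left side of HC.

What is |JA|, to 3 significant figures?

42.8

∠JHC = 95.9°, so HC runs at -62.6° + (180° − 95.9°) = 21.5° from the x-axis; with |HC| = 18.9, C = H + 18.9·(cos 21.5°, sin 21.5°) = (39.3, -35.0). HC is perpendicular to CA; with |CA| = 11.3 on the left of HC, A = C + 11.3·(-0.367, 0.930) = (35.2, -24.5). Then |JA| = |A − J| = 42.8.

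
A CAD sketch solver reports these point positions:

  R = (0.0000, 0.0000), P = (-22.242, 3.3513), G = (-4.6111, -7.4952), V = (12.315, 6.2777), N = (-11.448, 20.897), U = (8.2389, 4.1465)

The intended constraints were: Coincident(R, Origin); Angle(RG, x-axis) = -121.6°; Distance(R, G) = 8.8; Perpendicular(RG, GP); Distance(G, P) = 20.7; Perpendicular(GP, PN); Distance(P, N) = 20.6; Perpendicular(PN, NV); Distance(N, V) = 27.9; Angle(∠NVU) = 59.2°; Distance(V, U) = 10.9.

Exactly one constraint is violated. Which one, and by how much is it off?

Distance(V, U) = 10.9 — off by 6.30.

R = (0.00, 0.00) ✓; RG at -121.6° ✓; |RG| = 8.800 ✓; ∠(RG, GP) = 90.00° ✓; |GP| = 20.70 ✓; ∠(GP, PN) = 90.00° ✓; |PN| = 20.60 ✓; ∠(PN, NV) = 90.00° ✓; |NV| = 27.90 ✓; ∠NVU = 59.20° ✓; |VU| = 4.600 ✗.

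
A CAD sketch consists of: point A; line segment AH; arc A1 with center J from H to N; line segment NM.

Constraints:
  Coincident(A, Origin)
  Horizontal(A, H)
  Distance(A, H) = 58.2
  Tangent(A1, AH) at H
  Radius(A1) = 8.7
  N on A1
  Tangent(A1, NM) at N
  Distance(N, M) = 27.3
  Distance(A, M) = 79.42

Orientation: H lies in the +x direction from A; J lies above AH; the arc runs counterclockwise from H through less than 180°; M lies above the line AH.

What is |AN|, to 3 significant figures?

67.1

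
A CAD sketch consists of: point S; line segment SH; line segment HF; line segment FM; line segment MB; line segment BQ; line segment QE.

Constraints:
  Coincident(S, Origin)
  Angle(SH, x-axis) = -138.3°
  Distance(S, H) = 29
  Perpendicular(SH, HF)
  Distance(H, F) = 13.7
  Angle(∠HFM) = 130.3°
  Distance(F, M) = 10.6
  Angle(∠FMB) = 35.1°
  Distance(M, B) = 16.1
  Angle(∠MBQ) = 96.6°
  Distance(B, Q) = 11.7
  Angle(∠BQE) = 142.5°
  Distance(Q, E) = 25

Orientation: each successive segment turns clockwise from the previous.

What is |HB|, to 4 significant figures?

6.401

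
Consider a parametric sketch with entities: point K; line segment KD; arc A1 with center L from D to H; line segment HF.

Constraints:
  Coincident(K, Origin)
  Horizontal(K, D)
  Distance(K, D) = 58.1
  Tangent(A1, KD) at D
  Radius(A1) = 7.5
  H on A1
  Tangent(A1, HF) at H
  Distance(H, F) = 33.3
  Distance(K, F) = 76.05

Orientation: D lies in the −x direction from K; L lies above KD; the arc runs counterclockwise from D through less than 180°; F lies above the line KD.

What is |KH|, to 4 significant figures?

52.22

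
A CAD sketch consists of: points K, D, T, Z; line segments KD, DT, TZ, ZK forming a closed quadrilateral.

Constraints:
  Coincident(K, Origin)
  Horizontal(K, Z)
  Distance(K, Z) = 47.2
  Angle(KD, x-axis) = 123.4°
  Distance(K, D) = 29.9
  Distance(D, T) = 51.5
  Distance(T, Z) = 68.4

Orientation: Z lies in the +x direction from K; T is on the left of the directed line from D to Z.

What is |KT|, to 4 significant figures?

65.15

K is at the origin; KZ is horizontal with |KZ| = 47.2 and Z in +x, so Z = (47.2, 0). KD runs at 123.4° with |KD| = 29.9, so D = (-16.46, 24.96). T is determined by |DT| = 51.5 and |TZ| = 68.4 together: it lies at the intersection of circle(D, 51.5) and circle(Z, 68.4). With |DZ| = 68.38, the foot of the radical line on DZ is 19.37 from D and the perpendicular offset is √(51.5² − 19.37²) = 47.72. Taking the left-of-DZ solution: T = (19.00, 62.31).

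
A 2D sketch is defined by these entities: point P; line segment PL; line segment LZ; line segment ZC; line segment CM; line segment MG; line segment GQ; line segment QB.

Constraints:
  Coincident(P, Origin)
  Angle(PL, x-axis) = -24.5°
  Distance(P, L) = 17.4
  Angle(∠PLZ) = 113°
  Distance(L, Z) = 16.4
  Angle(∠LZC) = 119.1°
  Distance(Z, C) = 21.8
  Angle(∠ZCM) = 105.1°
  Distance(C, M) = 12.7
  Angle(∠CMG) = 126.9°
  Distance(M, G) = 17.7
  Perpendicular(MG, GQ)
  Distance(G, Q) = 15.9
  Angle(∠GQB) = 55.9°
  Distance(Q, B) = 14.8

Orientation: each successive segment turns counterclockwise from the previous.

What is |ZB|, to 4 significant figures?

19.74

P is at the origin; PL runs at -24.5° with length 17.4, so L = (15.83, -7.216). ∠PLZ = 113.0° gives LZ at 42.50° from the x-axis; with |LZ| = 16.4, Z = (27.92, 3.864). ∠LZC = 119.1° gives ZC at 103.4° from the x-axis; with |ZC| = 21.8, C = (22.87, 25.07). ∠ZCM = 105.1° gives CM at 178.3° from the x-axis; with |CM| = 12.7, M = (10.18, 25.45). ∠CMG = 126.9° gives MG at -128.6° from the x-axis; with |MG| = 17.7, G = (-0.8645, 11.61). The perpendicularity gives GQ at right angles to MG, so GQ runs at -38.60°; with |GQ| = 15.9, Q = (11.56, 1.695). ∠GQB = 55.9° gives QB at 85.50° from the x-axis; with |QB| = 14.8, B = (12.72, 16.45). Then |ZB| = |B − Z| = 19.74.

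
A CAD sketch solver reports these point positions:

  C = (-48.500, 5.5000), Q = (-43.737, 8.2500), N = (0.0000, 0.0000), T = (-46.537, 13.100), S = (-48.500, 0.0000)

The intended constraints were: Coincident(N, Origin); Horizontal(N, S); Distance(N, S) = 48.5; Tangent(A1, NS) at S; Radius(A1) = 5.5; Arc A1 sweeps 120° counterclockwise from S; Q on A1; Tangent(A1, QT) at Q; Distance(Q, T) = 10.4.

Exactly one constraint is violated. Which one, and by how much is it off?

Distance(Q, T) = 10.4 — off by 4.80.

N = (0.00, 0.00) ✓; N.y = 0.00, S.y = 0.00 ✓; |NS| = 48.50 ✓; ∠(CS, SN) = 90.00° ✓; |CS| = 5.500 ✓; bearing(C→Q) − bearing(C→S) = 120.0° ✓; |CQ| = 5.500 ✓; ∠(CQ, QT) = 90.00° ✓; |QT| = 5.600 ✗.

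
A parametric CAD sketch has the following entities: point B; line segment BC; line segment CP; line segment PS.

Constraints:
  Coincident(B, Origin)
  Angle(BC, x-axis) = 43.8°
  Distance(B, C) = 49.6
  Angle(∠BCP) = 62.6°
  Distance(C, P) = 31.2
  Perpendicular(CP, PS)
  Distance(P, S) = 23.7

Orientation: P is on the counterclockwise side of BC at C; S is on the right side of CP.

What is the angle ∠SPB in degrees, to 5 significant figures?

169.23°

∠BCP = 62.6°, so CP runs at 43.8° + (180° − 62.6°) = 161.20° from the x-axis; with |CP| = 31.2, P = C + 31.2·(cos 161.20°, sin 161.20°) = (6.2639, 44.385). The perpendicularity gives PS at right angles to CP; with |PS| = 23.7 on the right of CP, S = P + 23.7·(0.32227, 0.94665) = (13.902, 66.821). Then cos ∠SPB = PS·PB / (|PS||PB|), giving 169.23°.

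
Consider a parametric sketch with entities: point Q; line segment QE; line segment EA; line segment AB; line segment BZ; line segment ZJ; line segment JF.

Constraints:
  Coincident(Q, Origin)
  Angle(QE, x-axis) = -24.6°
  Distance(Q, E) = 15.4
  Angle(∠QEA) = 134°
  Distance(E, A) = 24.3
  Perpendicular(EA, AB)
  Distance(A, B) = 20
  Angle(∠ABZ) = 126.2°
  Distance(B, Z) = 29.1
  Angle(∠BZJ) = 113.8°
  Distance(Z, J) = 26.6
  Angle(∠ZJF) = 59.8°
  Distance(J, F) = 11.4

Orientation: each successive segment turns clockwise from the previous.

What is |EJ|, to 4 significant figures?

32.62

Q is at the origin; QE runs at -24.6° with length 15.4, so E = (14.00, -6.411). ∠QEA = 134.0° gives EA at -70.60° from the x-axis; with |EA| = 24.3, A = (22.07, -29.33). The perpendicularity gives AB at right angles to EA, so AB runs at -160.6°; with |AB| = 20.0, B = (3.209, -35.97). ∠ABZ = 126.2° gives BZ at 145.6° from the x-axis; with |BZ| = 29.1, Z = (-20.80, -19.53). ∠BZJ = 113.8° gives ZJ at 79.40° from the x-axis; with |ZJ| = 26.6, J = (-15.91, 6.612). Then |EJ| = |J − E| = 32.62.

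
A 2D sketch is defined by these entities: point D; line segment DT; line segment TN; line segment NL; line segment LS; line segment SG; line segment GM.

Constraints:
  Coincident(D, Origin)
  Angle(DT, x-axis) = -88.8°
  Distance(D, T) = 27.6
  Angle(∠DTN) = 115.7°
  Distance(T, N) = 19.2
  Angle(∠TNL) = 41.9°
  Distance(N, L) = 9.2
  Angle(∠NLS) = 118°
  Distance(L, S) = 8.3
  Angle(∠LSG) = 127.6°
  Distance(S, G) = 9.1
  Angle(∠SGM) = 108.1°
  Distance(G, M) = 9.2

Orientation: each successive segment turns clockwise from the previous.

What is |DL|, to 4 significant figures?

30.69

∠DTN = 115.7° gives TN at -153.1° from the x-axis; with |TN| = 19.2, N = (-16.54, -36.28). ∠TNL = 41.9° gives NL at 68.80° from the x-axis; with |NL| = 9.2, L = (-13.22, -27.70). Then |DL| = |L − D| = 30.69.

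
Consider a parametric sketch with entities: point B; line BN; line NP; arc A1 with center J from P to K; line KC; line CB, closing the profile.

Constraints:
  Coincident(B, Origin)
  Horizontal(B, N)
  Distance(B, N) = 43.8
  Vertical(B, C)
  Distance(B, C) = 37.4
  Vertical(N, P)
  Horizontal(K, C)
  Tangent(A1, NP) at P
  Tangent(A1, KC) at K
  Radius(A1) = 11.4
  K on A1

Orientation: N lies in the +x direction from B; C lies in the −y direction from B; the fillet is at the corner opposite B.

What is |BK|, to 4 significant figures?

49.48

B is at the origin; B and N share the same y with |BN| = 43.8 and N on the +x side, so N = (43.80, 0.000). B and C share the same x with |BC| = 37.4 and C on the −y side, so C = (0.000, -37.40). The virtual corner opposite B is at (43.80, -37.40). Tangency of A1 to NP means the radius JP is perpendicular to NP and since A1 is tangent to KC there, JK ⟂ KC, with radius 11.4, so the center J sits 11.4 in from both sides at J = (32.40, -26.00). That places the tangent points at P = (43.80, -26.00) on NP and K = (32.40, -37.40) on KC. Then |BK| = |K − B| = 49.48.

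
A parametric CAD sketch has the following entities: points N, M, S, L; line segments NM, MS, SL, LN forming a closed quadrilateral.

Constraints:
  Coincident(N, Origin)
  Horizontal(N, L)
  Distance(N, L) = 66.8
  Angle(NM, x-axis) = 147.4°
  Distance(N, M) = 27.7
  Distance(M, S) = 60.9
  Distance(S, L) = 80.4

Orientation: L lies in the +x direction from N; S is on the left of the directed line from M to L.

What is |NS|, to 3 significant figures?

63.8

Checks: |MS| = 60.90 ✓; |SL| = 80.40 ✓.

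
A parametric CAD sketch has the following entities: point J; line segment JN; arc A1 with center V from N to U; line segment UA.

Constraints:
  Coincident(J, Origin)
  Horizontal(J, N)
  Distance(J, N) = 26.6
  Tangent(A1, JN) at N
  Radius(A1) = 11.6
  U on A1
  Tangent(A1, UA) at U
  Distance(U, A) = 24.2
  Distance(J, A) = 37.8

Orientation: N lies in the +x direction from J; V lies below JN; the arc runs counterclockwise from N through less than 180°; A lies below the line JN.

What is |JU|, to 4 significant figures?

18.62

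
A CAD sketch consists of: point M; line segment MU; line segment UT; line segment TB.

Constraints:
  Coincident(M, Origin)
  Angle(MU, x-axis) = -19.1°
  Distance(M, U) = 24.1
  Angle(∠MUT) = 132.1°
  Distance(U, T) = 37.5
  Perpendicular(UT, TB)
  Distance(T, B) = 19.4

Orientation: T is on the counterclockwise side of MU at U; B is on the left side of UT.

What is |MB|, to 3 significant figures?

53.7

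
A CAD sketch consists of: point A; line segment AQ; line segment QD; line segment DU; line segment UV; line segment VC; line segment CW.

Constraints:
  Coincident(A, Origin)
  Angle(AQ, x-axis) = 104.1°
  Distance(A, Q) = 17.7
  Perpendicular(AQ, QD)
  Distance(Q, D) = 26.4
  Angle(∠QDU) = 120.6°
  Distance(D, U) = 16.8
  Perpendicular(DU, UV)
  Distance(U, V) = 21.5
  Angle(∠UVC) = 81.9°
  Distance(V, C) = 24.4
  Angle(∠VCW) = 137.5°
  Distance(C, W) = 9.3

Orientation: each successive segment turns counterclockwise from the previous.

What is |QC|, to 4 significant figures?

7.663

A is at the origin; AQ runs at 104.1° with length 17.7, so Q = (-4.312, 17.17). The perpendicularity gives QD at right angles to AQ, so QD runs at -165.9°; with |QD| = 26.4, D = (-29.92, 10.74). ∠QDU = 120.6° gives DU at -106.5° from the x-axis; with |DU| = 16.8, U = (-34.69, -5.373). DU is perpendicular to UV, so UV runs at -16.50°; with |UV| = 21.5, V = (-14.07, -11.48). ∠UVC = 81.9° gives VC at 81.60° from the x-axis; with |VC| = 24.4, C = (-10.51, 12.66). Then |QC| = |C − Q| = 7.663.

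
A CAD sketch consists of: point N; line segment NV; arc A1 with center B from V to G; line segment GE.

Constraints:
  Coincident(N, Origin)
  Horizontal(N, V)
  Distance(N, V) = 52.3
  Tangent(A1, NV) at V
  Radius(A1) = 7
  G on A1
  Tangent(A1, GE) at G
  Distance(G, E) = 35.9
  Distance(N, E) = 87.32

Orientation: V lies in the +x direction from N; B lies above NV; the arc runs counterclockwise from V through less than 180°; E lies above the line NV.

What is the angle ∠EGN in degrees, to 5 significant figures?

138.42°

Checks: |BG| = 7.000 ✓; ∠(BG, GE) = 90.00° ✓; |GE| = 35.90 ✓; |NE| = 87.32 ✓.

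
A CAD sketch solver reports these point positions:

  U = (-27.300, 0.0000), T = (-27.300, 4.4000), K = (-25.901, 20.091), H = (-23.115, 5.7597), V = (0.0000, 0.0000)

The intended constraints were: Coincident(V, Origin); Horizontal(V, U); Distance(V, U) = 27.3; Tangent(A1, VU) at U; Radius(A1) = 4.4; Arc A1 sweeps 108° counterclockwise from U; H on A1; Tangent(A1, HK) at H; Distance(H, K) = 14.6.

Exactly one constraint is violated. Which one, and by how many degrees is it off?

Tangent(A1, HK) at H — off by 7.00°.

V = (0.00, 0.00) ✓; V.y = 0.00, U.y = 0.00 ✓; |VU| = 27.30 ✓; ∠(TU, UV) = 90.00° ✓; |TU| = 4.400 ✓; bearing(T→H) − bearing(T→U) = 108.0° ✓; |TH| = 4.400 ✓; ∠(TH, HK) = 97.00° ✗; |HK| = 14.60 ✓.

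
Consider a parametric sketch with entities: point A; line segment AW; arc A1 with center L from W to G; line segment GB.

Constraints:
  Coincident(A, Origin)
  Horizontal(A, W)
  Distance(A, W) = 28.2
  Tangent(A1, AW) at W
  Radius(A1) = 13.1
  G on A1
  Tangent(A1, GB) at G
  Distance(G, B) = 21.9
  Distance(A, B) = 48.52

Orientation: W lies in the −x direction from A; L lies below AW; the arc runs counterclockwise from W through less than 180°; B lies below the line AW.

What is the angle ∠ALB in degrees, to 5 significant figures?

117.64°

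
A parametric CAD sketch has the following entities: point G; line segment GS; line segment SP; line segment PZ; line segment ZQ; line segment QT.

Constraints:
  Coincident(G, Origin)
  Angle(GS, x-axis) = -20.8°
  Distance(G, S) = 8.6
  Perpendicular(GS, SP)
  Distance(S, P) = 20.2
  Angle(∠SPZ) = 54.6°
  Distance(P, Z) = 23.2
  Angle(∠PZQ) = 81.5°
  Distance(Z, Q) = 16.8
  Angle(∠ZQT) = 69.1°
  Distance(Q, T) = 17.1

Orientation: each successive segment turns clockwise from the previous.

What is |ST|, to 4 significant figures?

10.13

G is at the origin; GS runs at -20.8° with length 8.6, so S = (8.040, -3.054). GS is perpendicular to SP, so SP runs at -110.8°; with |SP| = 20.2, P = (0.8663, -21.94). ∠SPZ = 54.6° gives PZ at 123.8° from the x-axis; with |PZ| = 23.2, Z = (-12.04, -2.659). ∠PZQ = 81.5° gives ZQ at 25.30° from the x-axis; with |ZQ| = 16.8, Q = (3.149, 4.521). ∠ZQT = 69.1° gives QT at -85.60° from the x-axis; with |QT| = 17.1, T = (4.461, -12.53). Then |ST| = |T − S| = 10.13.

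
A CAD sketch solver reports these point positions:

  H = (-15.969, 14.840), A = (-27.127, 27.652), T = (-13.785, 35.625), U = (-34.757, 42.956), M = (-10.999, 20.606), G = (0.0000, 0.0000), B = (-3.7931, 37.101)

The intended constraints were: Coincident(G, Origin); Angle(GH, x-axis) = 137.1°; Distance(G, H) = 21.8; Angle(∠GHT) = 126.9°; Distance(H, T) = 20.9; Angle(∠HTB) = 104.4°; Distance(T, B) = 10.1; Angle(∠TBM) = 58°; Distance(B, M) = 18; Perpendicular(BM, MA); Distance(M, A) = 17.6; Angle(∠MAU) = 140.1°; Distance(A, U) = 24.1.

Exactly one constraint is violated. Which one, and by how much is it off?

Distance(A, U) = 24.1 — off by 7.00.

G = (0.00, 0.00) ✓; GH at 137.1° ✓; |GH| = 21.80 ✓; ∠GHT = 126.9° ✓; |HT| = 20.90 ✓; ∠HTB = 104.4° ✓; |TB| = 10.10 ✓; ∠TBM = 58.00° ✓; |BM| = 18.00 ✓; ∠(BM, MA) = 90.00° ✓; |MA| = 17.60 ✓; ∠MAU = 140.1° ✓; |AU| = 17.10 ✗.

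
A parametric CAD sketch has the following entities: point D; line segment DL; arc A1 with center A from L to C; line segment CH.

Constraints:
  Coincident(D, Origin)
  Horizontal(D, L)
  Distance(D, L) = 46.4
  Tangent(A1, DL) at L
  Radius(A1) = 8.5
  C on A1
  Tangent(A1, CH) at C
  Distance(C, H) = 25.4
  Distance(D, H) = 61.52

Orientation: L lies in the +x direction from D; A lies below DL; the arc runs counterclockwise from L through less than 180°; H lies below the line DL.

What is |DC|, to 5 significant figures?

40.808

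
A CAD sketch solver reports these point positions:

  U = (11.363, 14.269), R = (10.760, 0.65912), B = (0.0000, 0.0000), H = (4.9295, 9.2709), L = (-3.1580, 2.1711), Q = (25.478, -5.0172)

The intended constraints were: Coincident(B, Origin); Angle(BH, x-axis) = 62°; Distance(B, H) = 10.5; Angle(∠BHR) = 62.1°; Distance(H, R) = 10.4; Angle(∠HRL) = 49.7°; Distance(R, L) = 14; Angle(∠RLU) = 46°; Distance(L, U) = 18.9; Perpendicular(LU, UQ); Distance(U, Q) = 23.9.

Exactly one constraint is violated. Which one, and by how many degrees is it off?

Perpendicular(LU, UQ) — off by 3.60°.

B = (0.00, 0.00) ✓; BH at 62.00° ✓; |BH| = 10.50 ✓; ∠BHR = 62.10° ✓; |HR| = 10.40 ✓; ∠HRL = 49.70° ✓; |RL| = 14.00 ✓; ∠RLU = 46.00° ✓; |LU| = 18.90 ✓; ∠(LU, UQ) = 93.60° ✗; |UQ| = 23.90 ✓.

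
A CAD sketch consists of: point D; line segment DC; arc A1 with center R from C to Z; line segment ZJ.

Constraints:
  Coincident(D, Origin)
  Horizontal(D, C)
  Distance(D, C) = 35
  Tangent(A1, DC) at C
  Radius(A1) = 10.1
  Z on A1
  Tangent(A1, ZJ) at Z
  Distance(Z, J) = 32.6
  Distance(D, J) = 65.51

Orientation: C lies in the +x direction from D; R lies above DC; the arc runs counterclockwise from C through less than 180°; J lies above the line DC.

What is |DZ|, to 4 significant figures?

45.52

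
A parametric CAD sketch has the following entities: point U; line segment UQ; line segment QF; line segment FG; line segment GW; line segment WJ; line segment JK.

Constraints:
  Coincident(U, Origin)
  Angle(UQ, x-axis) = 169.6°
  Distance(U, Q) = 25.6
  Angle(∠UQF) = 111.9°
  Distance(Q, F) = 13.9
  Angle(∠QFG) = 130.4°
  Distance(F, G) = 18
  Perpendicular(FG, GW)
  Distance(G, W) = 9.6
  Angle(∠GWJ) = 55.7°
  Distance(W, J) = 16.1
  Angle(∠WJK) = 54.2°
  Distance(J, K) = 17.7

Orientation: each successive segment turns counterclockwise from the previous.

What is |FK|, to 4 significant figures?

22.04

U is at the origin; UQ runs at 169.6° with length 25.6, so Q = (-25.18, 4.621). ∠UQF = 111.9° gives QF at -122.3° from the x-axis; with |QF| = 13.9, F = (-32.61, -7.128). ∠QFG = 130.4° gives FG at -72.70° from the x-axis; with |FG| = 18.0, G = (-27.25, -24.31). The perpendicularity gives GW at right angles to FG, so GW runs at 17.30°; with |GW| = 9.6, W = (-18.09, -21.46). ∠GWJ = 55.7° gives WJ at 141.6° from the x-axis; with |WJ| = 16.1, J = (-30.71, -11.46). ∠WJK = 54.2° gives JK at -92.60° from the x-axis; with |JK| = 17.7, K = (-31.51, -29.14). Then |FK| = |K − F| = 22.04.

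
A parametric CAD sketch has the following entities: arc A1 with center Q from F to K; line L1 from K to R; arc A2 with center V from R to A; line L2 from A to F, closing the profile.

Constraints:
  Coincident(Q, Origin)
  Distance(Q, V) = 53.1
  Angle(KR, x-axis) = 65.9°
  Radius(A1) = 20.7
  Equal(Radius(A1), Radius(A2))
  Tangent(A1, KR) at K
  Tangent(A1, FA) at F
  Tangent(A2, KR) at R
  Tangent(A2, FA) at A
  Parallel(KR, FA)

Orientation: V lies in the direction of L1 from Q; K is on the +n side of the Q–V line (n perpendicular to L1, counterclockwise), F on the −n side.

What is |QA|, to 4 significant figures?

56.99

The slot axis is L1's direction at 65.9°, so u = (cos 65.9°, sin 65.9°) = (0.4083, 0.9128) and n = (−sin 65.9°, cos 65.9°) = (-0.9128, 0.4083). Q is at the origin and V lies 53.1 along u from Q, so V = 53.1·u = (21.68, 48.47). Tangency of A1 to both parallel lines with radius 20.7 puts K and F at Q ± 20.7·n: K = (-18.90, 8.452), F = (18.90, -8.452). Equal radii place R and A the same way about V: R = V + 20.7·n = (2.787, 56.92), A = V − 20.7·n = (40.58, 40.02). Then |QA| = |A − Q| = 56.99.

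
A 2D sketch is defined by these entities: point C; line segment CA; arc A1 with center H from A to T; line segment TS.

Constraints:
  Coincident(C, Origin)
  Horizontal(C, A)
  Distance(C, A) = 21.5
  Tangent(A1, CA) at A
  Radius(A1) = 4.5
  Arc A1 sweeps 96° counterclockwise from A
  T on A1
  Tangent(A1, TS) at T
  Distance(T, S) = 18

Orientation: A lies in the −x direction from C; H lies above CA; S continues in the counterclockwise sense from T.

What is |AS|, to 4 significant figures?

23.02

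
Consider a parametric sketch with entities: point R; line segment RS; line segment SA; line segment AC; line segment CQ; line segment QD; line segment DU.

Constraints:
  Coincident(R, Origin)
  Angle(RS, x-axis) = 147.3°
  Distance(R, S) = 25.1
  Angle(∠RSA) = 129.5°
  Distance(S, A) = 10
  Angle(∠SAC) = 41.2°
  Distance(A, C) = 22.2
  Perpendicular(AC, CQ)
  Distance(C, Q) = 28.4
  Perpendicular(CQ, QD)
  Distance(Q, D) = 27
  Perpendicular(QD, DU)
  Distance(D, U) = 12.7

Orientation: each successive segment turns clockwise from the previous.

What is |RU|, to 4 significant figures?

39.36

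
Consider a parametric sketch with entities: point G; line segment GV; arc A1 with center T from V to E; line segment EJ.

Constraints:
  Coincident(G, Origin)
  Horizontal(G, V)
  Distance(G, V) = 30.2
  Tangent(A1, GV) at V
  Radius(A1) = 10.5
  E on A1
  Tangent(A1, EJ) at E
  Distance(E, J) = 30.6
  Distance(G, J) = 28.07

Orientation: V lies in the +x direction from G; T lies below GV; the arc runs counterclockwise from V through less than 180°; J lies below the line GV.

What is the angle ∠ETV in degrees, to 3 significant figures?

51.5°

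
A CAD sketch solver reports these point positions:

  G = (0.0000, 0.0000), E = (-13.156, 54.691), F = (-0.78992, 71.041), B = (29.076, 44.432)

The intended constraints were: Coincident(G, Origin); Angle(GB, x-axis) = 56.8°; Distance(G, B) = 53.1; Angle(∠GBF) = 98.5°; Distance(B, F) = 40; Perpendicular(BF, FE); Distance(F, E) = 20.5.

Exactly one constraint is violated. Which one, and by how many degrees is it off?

Perpendicular(BF, FE) — off by 4.60°.

G = (0.00, 0.00) ✓; GB at 56.80° ✓; |GB| = 53.10 ✓; ∠GBF = 98.50° ✓; |BF| = 40.00 ✓; ∠(BF, FE) = 94.60° ✗; |FE| = 20.50 ✓.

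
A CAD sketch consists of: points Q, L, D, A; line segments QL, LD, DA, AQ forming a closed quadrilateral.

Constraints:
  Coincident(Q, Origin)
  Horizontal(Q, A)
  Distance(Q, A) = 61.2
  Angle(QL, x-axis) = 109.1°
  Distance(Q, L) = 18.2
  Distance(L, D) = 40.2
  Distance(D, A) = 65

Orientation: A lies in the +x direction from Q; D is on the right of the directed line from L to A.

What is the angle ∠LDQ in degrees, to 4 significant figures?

8.269°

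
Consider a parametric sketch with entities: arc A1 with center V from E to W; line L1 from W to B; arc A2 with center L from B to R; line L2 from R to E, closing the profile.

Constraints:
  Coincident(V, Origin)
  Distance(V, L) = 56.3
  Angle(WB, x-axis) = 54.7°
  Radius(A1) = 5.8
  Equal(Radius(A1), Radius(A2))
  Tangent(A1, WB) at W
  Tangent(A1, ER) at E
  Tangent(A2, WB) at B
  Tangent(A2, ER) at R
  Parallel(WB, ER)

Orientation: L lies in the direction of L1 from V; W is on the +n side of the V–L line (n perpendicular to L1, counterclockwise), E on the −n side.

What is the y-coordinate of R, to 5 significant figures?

42.597

The slot axis is L1's direction at 54.7°, so u = (cos 54.7°, sin 54.7°) = (0.57786, 0.81614) and n = (−sin 54.7°, cos 54.7°) = (-0.81614, 0.57786). V is at the origin and L lies 56.3 along u from V, so L = 56.3·u = (32.533, 45.949). Tangency of A1 to both parallel lines with radius 5.8 puts W and E at V ± 5.8·n: W = (-4.7336, 3.3516), E = (4.7336, -3.3516). Equal radii place B and R the same way about L: B = L + 5.8·n = (27.800, 49.300), R = L − 5.8·n = (37.267, 42.597). So R.y = 42.597.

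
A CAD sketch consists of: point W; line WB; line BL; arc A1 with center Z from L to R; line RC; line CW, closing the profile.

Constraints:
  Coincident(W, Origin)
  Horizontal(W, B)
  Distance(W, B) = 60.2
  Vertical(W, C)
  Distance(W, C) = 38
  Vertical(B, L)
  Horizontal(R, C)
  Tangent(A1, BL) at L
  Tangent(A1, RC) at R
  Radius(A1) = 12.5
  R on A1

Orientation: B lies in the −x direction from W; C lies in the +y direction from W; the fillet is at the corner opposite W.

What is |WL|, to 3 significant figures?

65.4

W is at the origin; WB is horizontal with |WB| = 60.2 and B on the −x side, so B = (-60.2, 0.00). W and C share the same x with |WC| = 38.0 and C on the +y side, so C = (0.00, 38.0). The virtual corner opposite W is at (-60.2, 38.0). Since A1 is tangent to BL there, ZL ⟂ BL and A1 meets RC tangentially, so ZR is at right angles to RC, with radius 12.5, so the center Z sits 12.5 in from both sides at Z = (-47.7, 25.5). That places the tangent points at L = (-60.2, 25.5) on BL and R = (-47.7, 38.0) on RC. Then |WL| = |L − W| = 65.4.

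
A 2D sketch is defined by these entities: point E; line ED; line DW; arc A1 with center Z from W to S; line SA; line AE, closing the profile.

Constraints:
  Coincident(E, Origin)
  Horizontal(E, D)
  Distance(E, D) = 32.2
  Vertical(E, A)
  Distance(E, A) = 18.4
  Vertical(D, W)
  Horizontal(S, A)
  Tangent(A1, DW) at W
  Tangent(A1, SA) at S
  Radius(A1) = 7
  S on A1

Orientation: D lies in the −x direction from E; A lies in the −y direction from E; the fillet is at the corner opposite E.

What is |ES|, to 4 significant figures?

31.20

E is at the origin; ED is horizontal with |ED| = 32.2 and D on the −x side, so D = (-32.20, 0.000). E and A share the same x with |EA| = 18.4 and A on the −y side, so A = (0.000, -18.40). The virtual corner opposite E is at (-32.20, -18.40). Since A1 is tangent to DW there, ZW ⟂ DW and A1 meets SA tangentially, so ZS is at right angles to SA, with radius 7.0, so the center Z sits 7.0 in from both sides at Z = (-25.20, -11.40). That places the tangent points at W = (-32.20, -11.40) on DW and S = (-25.20, -18.40) on SA. Then |ES| = |S − E| = 31.20.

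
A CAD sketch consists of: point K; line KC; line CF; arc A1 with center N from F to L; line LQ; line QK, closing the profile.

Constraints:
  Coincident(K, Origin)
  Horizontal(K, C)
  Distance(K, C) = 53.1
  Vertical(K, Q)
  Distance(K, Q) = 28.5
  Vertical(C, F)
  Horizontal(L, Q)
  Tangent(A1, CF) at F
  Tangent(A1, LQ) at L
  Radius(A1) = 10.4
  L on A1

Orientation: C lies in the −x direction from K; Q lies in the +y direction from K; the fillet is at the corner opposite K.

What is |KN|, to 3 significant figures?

46.4

K is at the origin; K and C share the same y with |KC| = 53.1 and C on the −x side, so C = (-53.1, 0.00). KQ is vertical with |KQ| = 28.5 and Q on the +y side, so Q = (0.00, 28.5). The virtual corner opposite K is at (-53.1, 28.5). Since A1 is tangent to CF there, NF ⟂ CF and tangency of A1 to LQ means the radius NL is perpendicular to LQ, with radius 10.4, so the center N sits 10.4 in from both sides at N = (-42.7, 18.1). Then |KN| = |N − K| = 46.4.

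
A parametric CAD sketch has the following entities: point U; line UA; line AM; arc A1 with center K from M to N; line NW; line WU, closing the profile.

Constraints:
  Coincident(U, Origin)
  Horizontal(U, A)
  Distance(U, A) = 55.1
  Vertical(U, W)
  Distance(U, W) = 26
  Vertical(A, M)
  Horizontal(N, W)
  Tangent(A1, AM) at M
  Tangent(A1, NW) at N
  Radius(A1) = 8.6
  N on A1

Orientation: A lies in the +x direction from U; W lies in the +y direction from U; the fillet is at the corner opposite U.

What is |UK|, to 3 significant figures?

49.6

U is at the origin; U and A share the same y with |UA| = 55.1 and A on the +x side, so A = (55.1, 0.00). UW is vertical with |UW| = 26.0 and W on the +y side, so W = (0.00, 26.0). The virtual corner opposite U is at (55.1, 26.0). Tangency of A1 to AM means the radius KM is perpendicular to AM and since A1 is tangent to NW there, KN ⟂ NW, with radius 8.6, so the center K sits 8.6 in from both sides at K = (46.5, 17.4). Then |UK| = |K − U| = 49.6.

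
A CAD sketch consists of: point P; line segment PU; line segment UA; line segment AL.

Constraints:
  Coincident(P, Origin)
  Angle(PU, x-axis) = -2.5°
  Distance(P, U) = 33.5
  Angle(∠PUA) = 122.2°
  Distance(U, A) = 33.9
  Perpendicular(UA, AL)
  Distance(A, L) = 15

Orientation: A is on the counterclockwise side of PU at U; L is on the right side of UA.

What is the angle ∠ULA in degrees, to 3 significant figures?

66.1°

∠PUA = 122.2°, so UA runs at -2.5° + (180° − 122.2°) = 55.3° from the x-axis; with |UA| = 33.9, A = U + 33.9·(cos 55.3°, sin 55.3°) = (52.8, 26.4). UA ⟂ AL; with |AL| = 15.0 on the right of UA, L = A + 15.0·(0.822, -0.569) = (65.1, 17.9). Then cos ∠ULA = LU·LA / (|LU||LA|), giving 66.1°.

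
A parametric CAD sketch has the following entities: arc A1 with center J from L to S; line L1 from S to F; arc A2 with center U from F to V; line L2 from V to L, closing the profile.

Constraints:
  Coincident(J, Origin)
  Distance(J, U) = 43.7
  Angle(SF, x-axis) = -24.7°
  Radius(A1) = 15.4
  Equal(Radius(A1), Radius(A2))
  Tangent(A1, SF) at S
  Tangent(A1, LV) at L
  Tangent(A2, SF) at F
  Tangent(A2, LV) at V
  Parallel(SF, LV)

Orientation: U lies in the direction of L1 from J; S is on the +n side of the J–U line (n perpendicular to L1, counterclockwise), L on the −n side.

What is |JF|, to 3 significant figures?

46.3

The slot axis is L1's direction at -24.7°, so u = (cos -24.7°, sin -24.7°) = (0.909, -0.418) and n = (−sin -24.7°, cos -24.7°) = (0.418, 0.909). J is at the origin and U lies 43.7 along u from J, so U = 43.7·u = (39.7, -18.3). Tangency of A1 to both parallel lines with radius 15.4 puts S and L at J ± 15.4·n: S = (6.44, 14.0), L = (-6.44, -14.0). Equal radii place F and V the same way about U: F = U + 15.4·n = (46.1, -4.27), V = U − 15.4·n = (33.3, -32.3). Then |JF| = |F − J| = 46.3.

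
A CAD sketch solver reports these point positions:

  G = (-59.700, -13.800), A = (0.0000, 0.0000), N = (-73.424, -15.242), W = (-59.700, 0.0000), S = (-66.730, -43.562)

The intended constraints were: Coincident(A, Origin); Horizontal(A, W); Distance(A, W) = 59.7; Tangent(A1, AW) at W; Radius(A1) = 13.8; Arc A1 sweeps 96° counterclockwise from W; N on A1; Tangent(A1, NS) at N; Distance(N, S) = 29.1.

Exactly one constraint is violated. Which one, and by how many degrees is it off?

Tangent(A1, NS) at N — off by 7.30°.

A = (0.00, 0.00) ✓; A.y = 0.00, W.y = 0.00 ✓; |AW| = 59.70 ✓; ∠(GW, WA) = 90.00° ✓; |GW| = 13.80 ✓; bearing(G→N) − bearing(G→W) = 96.00° ✓; |GN| = 13.80 ✓; ∠(GN, NS) = 82.70° ✗; |NS| = 29.10 ✓.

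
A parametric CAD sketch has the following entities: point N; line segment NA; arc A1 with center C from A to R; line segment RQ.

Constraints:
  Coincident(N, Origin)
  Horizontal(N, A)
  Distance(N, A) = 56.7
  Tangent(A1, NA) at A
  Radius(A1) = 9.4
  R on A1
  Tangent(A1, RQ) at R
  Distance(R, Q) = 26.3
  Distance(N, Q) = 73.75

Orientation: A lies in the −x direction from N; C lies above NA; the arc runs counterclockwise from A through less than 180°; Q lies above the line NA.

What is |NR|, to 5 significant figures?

51.214

N is at the origin; N and A share the same y with |NA| = 56.7 and A on the −x side, so A = (-56.700, 0.0000). The tangent condition forces CA to be normal to NA, so C = A + (0, 9.4) = (-56.700, 9.4000). Since CR ⟂ RQ (tangency), |CQ| = √(9.4² + 26.3²) = 27.929 regardless of where R sits on A1. So Q lies on both circle(N, 73.75) and circle(C, 27.929); the above-NA intersection is Q = (-64.195, 36.305). R is the foot of the tangent from Q: R = (-49.022, 14.823).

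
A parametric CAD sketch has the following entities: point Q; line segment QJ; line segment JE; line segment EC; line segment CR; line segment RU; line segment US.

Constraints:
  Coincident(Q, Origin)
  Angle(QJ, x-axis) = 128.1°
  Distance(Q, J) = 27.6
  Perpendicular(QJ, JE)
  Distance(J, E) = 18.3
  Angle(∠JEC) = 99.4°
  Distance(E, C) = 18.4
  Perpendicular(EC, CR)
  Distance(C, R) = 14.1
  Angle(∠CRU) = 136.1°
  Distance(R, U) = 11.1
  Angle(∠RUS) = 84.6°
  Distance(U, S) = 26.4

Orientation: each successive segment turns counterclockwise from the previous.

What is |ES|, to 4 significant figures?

6.837

Q is at the origin; QJ runs at 128.1° with length 27.6, so J = (-17.03, 21.72). QJ is perpendicular to JE, so JE runs at -141.9°; with |JE| = 18.3, E = (-31.43, 10.43). ∠JEC = 99.4° gives EC at -61.30° from the x-axis; with |EC| = 18.4, C = (-22.59, -5.712). The perpendicularity gives CR at right angles to EC, so CR runs at 28.70°; with |CR| = 14.1, R = (-10.23, 1.059). ∠CRU = 136.1° gives RU at 72.60° from the x-axis; with |RU| = 11.1, U = (-6.908, 11.65). ∠RUS = 84.6° gives US at 168.0° from the x-axis; with |US| = 26.4, S = (-32.73, 17.14). Then |ES| = |S − E| = 6.837.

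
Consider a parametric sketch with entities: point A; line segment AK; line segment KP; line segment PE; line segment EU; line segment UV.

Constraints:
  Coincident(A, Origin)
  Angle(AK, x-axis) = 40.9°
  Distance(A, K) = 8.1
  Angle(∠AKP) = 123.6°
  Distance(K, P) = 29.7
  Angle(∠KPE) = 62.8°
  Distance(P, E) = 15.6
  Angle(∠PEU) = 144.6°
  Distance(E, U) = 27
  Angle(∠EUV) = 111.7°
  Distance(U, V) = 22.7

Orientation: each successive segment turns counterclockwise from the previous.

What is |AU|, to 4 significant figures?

19.79

∠KPE = 62.8° gives PE at -145.5° from the x-axis; with |PE| = 15.6, E = (-10.51, 25.93). ∠PEU = 144.6° gives EU at -110.1° from the x-axis; with |EU| = 27.0, U = (-19.79, 0.5712). Then |AU| = |U − A| = 19.79.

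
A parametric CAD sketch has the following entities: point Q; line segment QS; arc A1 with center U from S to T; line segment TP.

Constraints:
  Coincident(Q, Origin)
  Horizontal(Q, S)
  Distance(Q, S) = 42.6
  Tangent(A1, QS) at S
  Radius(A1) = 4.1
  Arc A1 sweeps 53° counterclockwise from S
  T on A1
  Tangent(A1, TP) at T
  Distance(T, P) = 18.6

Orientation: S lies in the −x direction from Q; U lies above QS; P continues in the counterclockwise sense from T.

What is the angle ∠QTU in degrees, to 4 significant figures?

145.4°

Q is at the origin; Q and S share the same y with |QS| = 42.6 and S on the −x side, so S = (-42.60, 0.000). Since A1 is tangent to QS there, US ⟂ QS, so U = S + (0, 4.1) = (-42.60, 4.100). On A1, S sits at bearing -90° from U; a 53° counterclockwise sweep puts T at bearing -37°, so T = U + 4.1·(cos -37°, sin -37°) = (-39.33, 1.633). Then cos ∠QTU = TQ·TU / (|TQ||TU|), giving 145.4°.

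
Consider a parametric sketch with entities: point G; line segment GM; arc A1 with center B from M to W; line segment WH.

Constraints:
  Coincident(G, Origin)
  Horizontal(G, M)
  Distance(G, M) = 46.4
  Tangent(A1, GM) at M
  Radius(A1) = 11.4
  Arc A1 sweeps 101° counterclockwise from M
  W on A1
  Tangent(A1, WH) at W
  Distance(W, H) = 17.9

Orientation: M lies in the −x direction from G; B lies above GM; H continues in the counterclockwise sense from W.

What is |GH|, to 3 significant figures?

49.6

G is at the origin; GM is horizontal with |GM| = 46.4 and M on the −x side, so M = (-46.4, 0.00). A1 meets GM tangentially, so BM is at right angles to GM, so B = M + (0, 11.4) = (-46.4, 11.4). On A1, M sits at bearing -90° from B; a 101° counterclockwise sweep puts W at bearing 11°, so W = B + 11.4·(cos 11°, sin 11°) = (-35.2, 13.6). A1 meets WH tangentially, so BW is at right angles to WH, so WH runs along (−sin 11°, cos 11°); with |WH| = 17.9, H = (-38.6, 31.1). Then |GH| = |H − G| = 49.6.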